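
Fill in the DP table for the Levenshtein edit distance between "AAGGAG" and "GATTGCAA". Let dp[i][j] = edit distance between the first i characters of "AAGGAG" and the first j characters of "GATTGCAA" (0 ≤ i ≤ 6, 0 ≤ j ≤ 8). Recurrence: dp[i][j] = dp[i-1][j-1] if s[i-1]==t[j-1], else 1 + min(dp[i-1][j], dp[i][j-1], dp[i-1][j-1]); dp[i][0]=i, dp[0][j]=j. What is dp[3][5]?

3

   ''  G  A  T  T  G  C  A  A
''  0  1  2  3  4  5  6  7  8
 A  1  1  1  2  3  4  5  6  7
 A  2  2  1  2  3  4  5  5  6
 G  3  2  2  2  3  3  4  5  6
 G  4  3  3  3  3  3  4  5  6
 A  5  4  3  4  4  4  4  4  5
 G  6  5  4  4  5  4  5  5  5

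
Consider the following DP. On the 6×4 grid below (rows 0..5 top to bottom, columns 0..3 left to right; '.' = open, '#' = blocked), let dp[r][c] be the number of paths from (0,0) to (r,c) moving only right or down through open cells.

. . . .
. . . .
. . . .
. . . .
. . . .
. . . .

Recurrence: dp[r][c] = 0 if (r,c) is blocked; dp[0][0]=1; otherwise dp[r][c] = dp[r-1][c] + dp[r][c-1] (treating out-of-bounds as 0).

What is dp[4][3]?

r\c   0   1   2   3
  0   1   1   1   1
  1   1   2   3   4
  2   1   3   6  10
  3   1   4  10  20
  4   1   5  15  35
  5   1   6  21  56

35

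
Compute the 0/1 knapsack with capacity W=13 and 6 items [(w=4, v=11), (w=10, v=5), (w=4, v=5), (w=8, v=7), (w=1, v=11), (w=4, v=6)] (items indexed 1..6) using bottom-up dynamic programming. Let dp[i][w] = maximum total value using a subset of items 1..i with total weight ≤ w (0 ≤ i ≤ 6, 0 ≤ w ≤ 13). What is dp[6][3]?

11

i\w   0   1   2   3   4   5   6   7   8   9  10  11  12  13
  0   0   0   0   0   0   0   0   0   0   0   0   0   0   0
  1   0   0   0   0  11  11  11  11  11  11  11  11  11  11
  2   0   0   0   0  11  11  11  11  11  11  11  11  11  11
  3   0   0   0   0  11  11  11  11  16  16  16  16  16  16
  4   0   0   0   0  11  11  11  11  16  16  16  16  18  18
  5   0  11  11  11  11  22  22  22  22  27  27  27  27  29
  6   0  11  11  11  11  22  22  22  22  28  28  28  28  33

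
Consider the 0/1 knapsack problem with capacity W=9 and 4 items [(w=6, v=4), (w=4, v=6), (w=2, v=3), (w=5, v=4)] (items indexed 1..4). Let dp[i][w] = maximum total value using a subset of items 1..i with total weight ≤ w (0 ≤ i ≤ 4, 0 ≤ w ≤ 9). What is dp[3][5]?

6

i\w   0   1   2   3   4   5   6   7   8   9
  0   0   0   0   0   0   0   0   0   0   0
  1   0   0   0   0   0   0   4   4   4   4
  2   0   0   0   0   6   6   6   6   6   6
  3   0   0   3   3   6   6   9   9   9   9
  4   0   0   3   3   6   6   9   9   9  10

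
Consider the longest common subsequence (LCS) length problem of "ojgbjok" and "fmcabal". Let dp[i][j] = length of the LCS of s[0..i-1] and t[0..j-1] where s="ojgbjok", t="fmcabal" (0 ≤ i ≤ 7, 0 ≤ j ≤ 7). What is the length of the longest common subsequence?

1

   ''  f  m  c  a  b  a  l
''  0  0  0  0  0  0  0  0
 o  0  0  0  0  0  0  0  0
 j  0  0  0  0  0  0  0  0
 g  0  0  0  0  0  0  0  0
 b  0  0  0  0  0  1  1  1
 j  0  0  0  0  0  1  1  1
 o  0  0  0  0  0  1  1  1
 k  0  0  0  0  0  1  1  1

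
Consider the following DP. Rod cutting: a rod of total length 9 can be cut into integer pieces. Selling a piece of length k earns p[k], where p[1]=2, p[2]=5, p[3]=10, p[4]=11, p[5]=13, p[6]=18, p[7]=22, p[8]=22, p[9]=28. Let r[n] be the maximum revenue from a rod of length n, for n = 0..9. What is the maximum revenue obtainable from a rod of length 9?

30

   n    0    1    2    3    4    5    6    7    8    9
r[n]    0    2    5   10   12   15   20   22   25   30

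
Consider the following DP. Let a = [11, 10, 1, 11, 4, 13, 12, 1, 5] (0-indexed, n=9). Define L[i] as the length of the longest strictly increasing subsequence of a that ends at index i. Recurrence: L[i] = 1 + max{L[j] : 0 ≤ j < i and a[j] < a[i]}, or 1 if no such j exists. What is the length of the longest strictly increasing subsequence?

   i    0    1    2    3    4    5    6    7    8
a[i]   11   10    1   11    4   13   12    1    5
L[i]    1    1    1    2    2    3    3    1    3

3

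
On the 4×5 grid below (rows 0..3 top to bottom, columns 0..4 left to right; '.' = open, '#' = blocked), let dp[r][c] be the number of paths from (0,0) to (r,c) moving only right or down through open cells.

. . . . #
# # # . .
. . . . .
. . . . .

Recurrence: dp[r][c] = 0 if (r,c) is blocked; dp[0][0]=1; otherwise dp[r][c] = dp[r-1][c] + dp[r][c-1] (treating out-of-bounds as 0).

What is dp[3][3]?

1

r\c   0   1   2   3   4
  0   1   1   1   1   0
  1   0   0   0   1   1
  2   0   0   0   1   2
  3   0   0   0   1   3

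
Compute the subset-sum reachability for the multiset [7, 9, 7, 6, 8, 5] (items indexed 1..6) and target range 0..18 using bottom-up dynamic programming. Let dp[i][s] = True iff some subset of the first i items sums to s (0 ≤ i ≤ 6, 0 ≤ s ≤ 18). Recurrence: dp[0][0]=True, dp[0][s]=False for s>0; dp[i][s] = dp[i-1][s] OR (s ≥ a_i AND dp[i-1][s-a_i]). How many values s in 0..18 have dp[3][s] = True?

5

i\s   0   1   2   3   4   5   6   7   8   9  10  11  12  13  14  15  16  17  18
  0   T   F   F   F   F   F   F   F   F   F   F   F   F   F   F   F   F   F   F
  1   T   F   F   F   F   F   F   T   F   F   F   F   F   F   F   F   F   F   F
  2   T   F   F   F   F   F   F   T   F   T   F   F   F   F   F   F   T   F   F
  3   T   F   F   F   F   F   F   T   F   T   F   F   F   F   T   F   T   F   F
  4   T   F   F   F   F   F   T   T   F   T   F   F   F   T   T   T   T   F   F
  5   T   F   F   F   F   F   T   T   T   T   F   F   F   T   T   T   T   T   F
  6   T   F   F   F   F   T   T   T   T   T   F   T   T   T   T   T   T   T   T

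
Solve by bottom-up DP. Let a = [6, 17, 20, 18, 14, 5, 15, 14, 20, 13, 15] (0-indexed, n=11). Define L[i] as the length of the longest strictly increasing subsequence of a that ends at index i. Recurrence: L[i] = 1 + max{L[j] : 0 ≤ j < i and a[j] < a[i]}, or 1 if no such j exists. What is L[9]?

   i    0    1    2    3    4    5    6    7    8    9   10
a[i]    6   17   20   18   14    5   15   14   20   13   15
L[i]    1    2    3    3    2    1    3    2    4    2    3

2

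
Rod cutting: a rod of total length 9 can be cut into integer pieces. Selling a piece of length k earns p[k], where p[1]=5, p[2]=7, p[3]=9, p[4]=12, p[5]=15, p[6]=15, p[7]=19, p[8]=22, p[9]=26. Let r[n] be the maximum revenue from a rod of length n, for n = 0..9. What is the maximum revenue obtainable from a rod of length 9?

   n    0    1    2    3    4    5    6    7    8    9
r[n]    0    5   10   15   20   25   30   35   40   45

45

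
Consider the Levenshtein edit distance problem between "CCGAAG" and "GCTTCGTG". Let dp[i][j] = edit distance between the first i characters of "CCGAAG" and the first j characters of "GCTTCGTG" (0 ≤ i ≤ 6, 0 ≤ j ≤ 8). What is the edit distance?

   ''  G  C  T  T  C  G  T  G
''  0  1  2  3  4  5  6  7  8
 C  1  1  1  2  3  4  5  6  7
 C  2  2  1  2  3  3  4  5  6
 G  3  2  2  2  3  4  3  4  5
 A  4  3  3  3  3  4  4  4  5
 A  5  4  4  4  4  4  5  5  5
 G  6  5  5  5  5  5  4  5  5

5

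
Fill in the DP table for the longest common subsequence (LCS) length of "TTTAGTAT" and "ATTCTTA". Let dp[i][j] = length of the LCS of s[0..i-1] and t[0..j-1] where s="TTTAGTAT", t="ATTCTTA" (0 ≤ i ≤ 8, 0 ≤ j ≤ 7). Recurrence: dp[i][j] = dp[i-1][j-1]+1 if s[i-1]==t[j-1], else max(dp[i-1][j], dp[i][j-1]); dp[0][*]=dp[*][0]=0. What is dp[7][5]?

3

   ''  A  T  T  C  T  T  A
''  0  0  0  0  0  0  0  0
 T  0  0  1  1  1  1  1  1
 T  0  0  1  2  2  2  2  2
 T  0  0  1  2  2  3  3  3
 A  0  1  1  2  2  3  3  4
 G  0  1  1  2  2  3  3  4
 T  0  1  2  2  2  3  4  4
 A  0  1  2  2  2  3  4  5
 T  0  1  2  3  3  3  4  5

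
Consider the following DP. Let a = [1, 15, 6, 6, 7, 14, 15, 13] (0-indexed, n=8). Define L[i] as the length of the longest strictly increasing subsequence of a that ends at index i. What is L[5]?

   i    0    1    2    3    4    5    6    7
a[i]    1   15    6    6    7   14   15   13
L[i]    1    2    2    2    3    4    5    4

4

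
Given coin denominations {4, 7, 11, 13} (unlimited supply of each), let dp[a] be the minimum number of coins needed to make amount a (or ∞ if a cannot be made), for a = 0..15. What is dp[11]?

 a  0  1  2  3  4  5  6  7  8  9 10 11 12 13 14 15
dp  0  -  -  -  1  -  -  1  2  -  -  1  3  1  2  2
(- denotes ∞ / unreachable)

1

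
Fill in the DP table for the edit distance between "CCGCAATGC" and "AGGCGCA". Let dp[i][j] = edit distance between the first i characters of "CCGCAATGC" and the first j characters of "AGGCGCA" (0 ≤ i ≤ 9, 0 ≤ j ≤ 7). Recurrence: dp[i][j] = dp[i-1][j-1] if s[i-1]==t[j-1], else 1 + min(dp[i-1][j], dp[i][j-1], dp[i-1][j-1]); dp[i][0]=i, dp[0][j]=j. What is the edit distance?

   ''  A  G  G  C  G  C  A
''  0  1  2  3  4  5  6  7
 C  1  1  2  3  3  4  5  6
 C  2  2  2  3  3  4  4  5
 G  3  3  2  2  3  3  4  5
 C  4  4  3  3  2  3  3  4
 A  5  4  4  4  3  3  4  3
 A  6  5  5  5  4  4  4  4
 T  7  6  6  6  5  5  5  5
 G  8  7  6  6  6  5  6  6
 C  9  8  7  7  6  6  5  6

6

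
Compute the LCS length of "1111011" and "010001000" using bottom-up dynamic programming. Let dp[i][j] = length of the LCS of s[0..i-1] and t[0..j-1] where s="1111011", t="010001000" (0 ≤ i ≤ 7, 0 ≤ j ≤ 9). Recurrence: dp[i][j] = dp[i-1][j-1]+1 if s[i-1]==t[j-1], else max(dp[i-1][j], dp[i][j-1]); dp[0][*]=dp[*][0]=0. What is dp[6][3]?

2

   ''  0  1  0  0  0  1  0  0  0
''  0  0  0  0  0  0  0  0  0  0
 1  0  0  1  1  1  1  1  1  1  1
 1  0  0  1  1  1  1  2  2  2  2
 1  0  0  1  1  1  1  2  2  2  2
 1  0  0  1  1  1  1  2  2  2  2
 0  0  1  1  2  2  2  2  3  3  3
 1  0  1  2  2  2  2  3  3  3  3
 1  0  1  2  2  2  2  3  3  3  3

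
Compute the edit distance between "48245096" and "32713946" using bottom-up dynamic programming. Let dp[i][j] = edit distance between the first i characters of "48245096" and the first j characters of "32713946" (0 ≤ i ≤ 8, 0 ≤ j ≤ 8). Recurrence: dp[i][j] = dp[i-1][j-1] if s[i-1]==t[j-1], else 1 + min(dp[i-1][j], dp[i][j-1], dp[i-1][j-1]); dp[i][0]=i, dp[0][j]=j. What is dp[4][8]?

   ''  3  2  7  1  3  9  4  6
''  0  1  2  3  4  5  6  7  8
 4  1  1  2  3  4  5  6  6  7
 8  2  2  2  3  4  5  6  7  7
 2  3  3  2  3  4  5  6  7  8
 4  4  4  3  3  4  5  6  6  7
 5  5  5  4  4  4  5  6  7  7
 0  6  6  5  5  5  5  6  7  8
 9  7  7  6  6  6  6  5  6  7
 6  8  8  7  7  7  7  6  6  6

7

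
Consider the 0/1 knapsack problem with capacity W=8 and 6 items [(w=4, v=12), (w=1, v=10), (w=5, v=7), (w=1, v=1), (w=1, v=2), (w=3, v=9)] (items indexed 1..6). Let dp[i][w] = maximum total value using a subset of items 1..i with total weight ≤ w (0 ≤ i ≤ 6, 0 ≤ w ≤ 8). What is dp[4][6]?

i\w   0   1   2   3   4   5   6   7   8
  0   0   0   0   0   0   0   0   0   0
  1   0   0   0   0  12  12  12  12  12
  2   0  10  10  10  12  22  22  22  22
  3   0  10  10  10  12  22  22  22  22
  4   0  10  11  11  12  22  23  23  23
  5   0  10  12  13  13  22  24  25  25
  6   0  10  12  13  19  22  24  25  31

23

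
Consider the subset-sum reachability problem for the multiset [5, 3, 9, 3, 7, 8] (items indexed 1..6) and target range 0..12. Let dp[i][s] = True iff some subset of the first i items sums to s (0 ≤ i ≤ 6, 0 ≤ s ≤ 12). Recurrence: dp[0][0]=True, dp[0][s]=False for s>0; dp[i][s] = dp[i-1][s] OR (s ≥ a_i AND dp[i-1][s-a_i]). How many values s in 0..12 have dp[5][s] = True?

10

i\s   0   1   2   3   4   5   6   7   8   9  10  11  12
  0   T   F   F   F   F   F   F   F   F   F   F   F   F
  1   T   F   F   F   F   T   F   F   F   F   F   F   F
  2   T   F   F   T   F   T   F   F   T   F   F   F   F
  3   T   F   F   T   F   T   F   F   T   T   F   F   T
  4   T   F   F   T   F   T   T   F   T   T   F   T   T
  5   T   F   F   T   F   T   T   T   T   T   T   T   T
  6   T   F   F   T   F   T   T   T   T   T   T   T   T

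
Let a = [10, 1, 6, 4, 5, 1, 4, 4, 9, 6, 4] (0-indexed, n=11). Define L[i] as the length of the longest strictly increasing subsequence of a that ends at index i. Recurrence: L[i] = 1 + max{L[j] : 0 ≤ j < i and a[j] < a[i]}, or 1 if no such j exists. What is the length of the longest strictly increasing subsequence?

   i    0    1    2    3    4    5    6    7    8    9   10
a[i]   10    1    6    4    5    1    4    4    9    6    4
L[i]    1    1    2    2    3    1    2    2    4    4    2

4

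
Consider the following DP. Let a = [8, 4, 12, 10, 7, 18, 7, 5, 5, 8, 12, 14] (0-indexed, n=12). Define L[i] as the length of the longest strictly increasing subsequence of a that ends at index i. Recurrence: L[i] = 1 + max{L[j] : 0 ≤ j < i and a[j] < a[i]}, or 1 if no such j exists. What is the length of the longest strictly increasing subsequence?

   i    0    1    2    3    4    5    6    7    8    9   10   11
a[i]    8    4   12   10    7   18    7    5    5    8   12   14
L[i]    1    1    2    2    2    3    2    2    2    3    4    5

5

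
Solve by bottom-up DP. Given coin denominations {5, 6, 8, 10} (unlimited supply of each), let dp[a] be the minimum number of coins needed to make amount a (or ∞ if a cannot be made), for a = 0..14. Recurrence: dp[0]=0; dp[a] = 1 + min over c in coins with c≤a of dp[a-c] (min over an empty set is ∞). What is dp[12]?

 a  0  1  2  3  4  5  6  7  8  9 10 11 12 13 14
dp  0  -  -  -  -  1  1  -  1  -  1  2  2  2  2
(- denotes ∞ / unreachable)

2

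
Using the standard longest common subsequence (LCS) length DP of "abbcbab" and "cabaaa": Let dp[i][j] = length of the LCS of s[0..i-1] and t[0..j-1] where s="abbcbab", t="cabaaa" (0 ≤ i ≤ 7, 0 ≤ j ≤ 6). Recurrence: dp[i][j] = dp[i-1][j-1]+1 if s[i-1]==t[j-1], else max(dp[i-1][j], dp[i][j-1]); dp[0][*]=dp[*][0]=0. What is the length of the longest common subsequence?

3

   ''  c  a  b  a  a  a
''  0  0  0  0  0  0  0
 a  0  0  1  1  1  1  1
 b  0  0  1  2  2  2  2
 b  0  0  1  2  2  2  2
 c  0  1  1  2  2  2  2
 b  0  1  1  2  2  2  2
 a  0  1  2  2  3  3  3
 b  0  1  2  3  3  3  3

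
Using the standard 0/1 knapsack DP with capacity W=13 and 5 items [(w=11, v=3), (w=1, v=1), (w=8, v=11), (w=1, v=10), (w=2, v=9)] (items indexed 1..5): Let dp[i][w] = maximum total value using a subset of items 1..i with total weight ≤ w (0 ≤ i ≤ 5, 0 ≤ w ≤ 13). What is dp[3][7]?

i\w   0   1   2   3   4   5   6   7   8   9  10  11  12  13
  0   0   0   0   0   0   0   0   0   0   0   0   0   0   0
  1   0   0   0   0   0   0   0   0   0   0   0   3   3   3
  2   0   1   1   1   1   1   1   1   1   1   1   3   4   4
  3   0   1   1   1   1   1   1   1  11  12  12  12  12  12
  4   0  10  11  11  11  11  11  11  11  21  22  22  22  22
  5   0  10  11  19  20  20  20  20  20  21  22  30  31  31

1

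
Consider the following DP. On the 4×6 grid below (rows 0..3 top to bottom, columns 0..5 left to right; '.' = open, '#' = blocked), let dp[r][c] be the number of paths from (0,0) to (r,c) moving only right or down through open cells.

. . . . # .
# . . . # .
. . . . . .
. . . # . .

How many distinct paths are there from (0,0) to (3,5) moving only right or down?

r\c   0   1   2   3   4   5
  0   1   1   1   1   0   0
  1   0   1   2   3   0   0
  2   0   1   3   6   6   6
  3   0   1   4   0   6  12

12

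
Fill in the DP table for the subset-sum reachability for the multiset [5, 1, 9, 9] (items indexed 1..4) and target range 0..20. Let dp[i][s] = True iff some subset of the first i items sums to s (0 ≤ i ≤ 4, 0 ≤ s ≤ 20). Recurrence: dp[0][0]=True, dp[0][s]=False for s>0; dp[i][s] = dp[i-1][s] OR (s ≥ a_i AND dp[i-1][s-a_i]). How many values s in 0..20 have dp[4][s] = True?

10

i\s   0   1   2   3   4   5   6   7   8   9  10  11  12  13  14  15  16  17  18  19  20
  0   T   F   F   F   F   F   F   F   F   F   F   F   F   F   F   F   F   F   F   F   F
  1   T   F   F   F   F   T   F   F   F   F   F   F   F   F   F   F   F   F   F   F   F
  2   T   T   F   F   F   T   T   F   F   F   F   F   F   F   F   F   F   F   F   F   F
  3   T   T   F   F   F   T   T   F   F   T   T   F   F   F   T   T   F   F   F   F   F
  4   T   T   F   F   F   T   T   F   F   T   T   F   F   F   T   T   F   F   T   T   F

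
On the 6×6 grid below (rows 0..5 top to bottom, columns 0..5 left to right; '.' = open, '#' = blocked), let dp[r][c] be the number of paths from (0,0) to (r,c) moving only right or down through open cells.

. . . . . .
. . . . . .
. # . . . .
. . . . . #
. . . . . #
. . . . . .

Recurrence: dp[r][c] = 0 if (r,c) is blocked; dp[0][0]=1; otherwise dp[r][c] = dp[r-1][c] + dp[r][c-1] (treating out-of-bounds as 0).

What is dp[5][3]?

26

r\c   0   1   2   3   4   5
  0   1   1   1   1   1   1
  1   1   2   3   4   5   6
  2   1   0   3   7  12  18
  3   1   1   4  11  23   0
  4   1   2   6  17  40   0
  5   1   3   9  26  66  66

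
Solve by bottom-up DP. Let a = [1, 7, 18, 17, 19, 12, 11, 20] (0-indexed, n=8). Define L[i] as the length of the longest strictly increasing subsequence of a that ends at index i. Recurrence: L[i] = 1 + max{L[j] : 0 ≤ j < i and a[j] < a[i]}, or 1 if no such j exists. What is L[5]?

   i    0    1    2    3    4    5    6    7
a[i]    1    7   18   17   19   12   11   20
L[i]    1    2    3    3    4    3    3    5

3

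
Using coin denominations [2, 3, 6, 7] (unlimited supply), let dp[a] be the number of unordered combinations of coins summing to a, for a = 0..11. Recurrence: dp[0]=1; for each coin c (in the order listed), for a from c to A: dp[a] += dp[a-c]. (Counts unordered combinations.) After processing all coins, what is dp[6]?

after  coin     0     1     2     3     4     5     6     7     8     9    10    11
          2     1     0     1     0     1     0     1     0     1     0     1     0
          3     1     0     1     1     1     1     2     1     2     2     2     2
          6     1     0     1     1     1     1     3     1     3     3     3     3
          7     1     0     1     1     1     1     3     2     3     4     4     4

3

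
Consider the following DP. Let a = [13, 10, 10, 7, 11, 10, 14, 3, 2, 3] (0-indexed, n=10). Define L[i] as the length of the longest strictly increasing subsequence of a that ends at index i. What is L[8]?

1

   i    0    1    2    3    4    5    6    7    8    9
a[i]   13   10   10    7   11   10   14    3    2    3
L[i]    1    1    1    1    2    2    3    1    1    2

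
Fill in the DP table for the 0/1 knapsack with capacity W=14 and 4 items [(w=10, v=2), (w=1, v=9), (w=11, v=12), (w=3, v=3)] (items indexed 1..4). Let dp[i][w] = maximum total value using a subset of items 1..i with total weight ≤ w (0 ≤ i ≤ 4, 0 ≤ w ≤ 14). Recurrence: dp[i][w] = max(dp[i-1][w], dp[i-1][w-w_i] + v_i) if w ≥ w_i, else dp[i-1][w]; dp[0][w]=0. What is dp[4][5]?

i\w   0   1   2   3   4   5   6   7   8   9  10  11  12  13  14
  0   0   0   0   0   0   0   0   0   0   0   0   0   0   0   0
  1   0   0   0   0   0   0   0   0   0   0   2   2   2   2   2
  2   0   9   9   9   9   9   9   9   9   9   9  11  11  11  11
  3   0   9   9   9   9   9   9   9   9   9   9  12  21  21  21
  4   0   9   9   9  12  12  12  12  12  12  12  12  21  21  21

12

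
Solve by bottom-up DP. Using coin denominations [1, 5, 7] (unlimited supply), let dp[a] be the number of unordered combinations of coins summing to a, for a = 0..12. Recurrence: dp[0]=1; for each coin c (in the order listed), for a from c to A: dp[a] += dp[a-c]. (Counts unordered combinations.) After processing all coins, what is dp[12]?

5

after  coin     0     1     2     3     4     5     6     7     8     9    10    11    12
          1     1     1     1     1     1     1     1     1     1     1     1     1     1
          5     1     1     1     1     1     2     2     2     2     2     3     3     3
          7     1     1     1     1     1     2     2     3     3     3     4     4     5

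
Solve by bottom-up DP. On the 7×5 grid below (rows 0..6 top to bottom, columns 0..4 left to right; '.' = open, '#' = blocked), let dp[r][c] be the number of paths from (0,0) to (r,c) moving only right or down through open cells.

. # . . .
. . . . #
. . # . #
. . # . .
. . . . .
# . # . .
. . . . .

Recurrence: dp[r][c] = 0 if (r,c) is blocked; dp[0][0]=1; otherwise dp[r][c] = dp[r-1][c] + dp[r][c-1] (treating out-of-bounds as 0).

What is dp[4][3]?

r\c   0   1   2   3   4
  0   1   0   0   0   0
  1   1   1   1   1   0
  2   1   2   0   1   0
  3   1   3   0   1   1
  4   1   4   4   5   6
  5   0   4   0   5  11
  6   0   4   4   9  20

5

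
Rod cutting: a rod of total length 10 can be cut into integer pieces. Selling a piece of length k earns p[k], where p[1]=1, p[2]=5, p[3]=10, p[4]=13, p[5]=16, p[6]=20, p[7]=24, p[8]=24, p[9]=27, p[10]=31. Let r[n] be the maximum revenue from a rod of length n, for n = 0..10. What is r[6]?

20

   n    0    1    2    3    4    5    6    7    8    9   10
r[n]    0    1    5   10   13   16   20   24   26   30   34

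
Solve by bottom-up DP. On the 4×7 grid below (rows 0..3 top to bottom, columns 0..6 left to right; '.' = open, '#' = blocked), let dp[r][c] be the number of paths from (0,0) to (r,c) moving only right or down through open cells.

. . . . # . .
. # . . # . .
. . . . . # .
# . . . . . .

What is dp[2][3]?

4

r\c   0   1   2   3   4   5   6
  0   1   1   1   1   0   0   0
  1   1   0   1   2   0   0   0
  2   1   1   2   4   4   0   0
  3   0   1   3   7  11  11  11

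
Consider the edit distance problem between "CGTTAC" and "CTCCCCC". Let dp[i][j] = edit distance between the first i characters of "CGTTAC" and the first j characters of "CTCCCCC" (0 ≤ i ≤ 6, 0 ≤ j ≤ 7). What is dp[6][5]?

3

   ''  C  T  C  C  C  C  C
''  0  1  2  3  4  5  6  7
 C  1  0  1  2  3  4  5  6
 G  2  1  1  2  3  4  5  6
 T  3  2  1  2  3  4  5  6
 T  4  3  2  2  3  4  5  6
 A  5  4  3  3  3  4  5  6
 C  6  5  4  3  3  3  4  5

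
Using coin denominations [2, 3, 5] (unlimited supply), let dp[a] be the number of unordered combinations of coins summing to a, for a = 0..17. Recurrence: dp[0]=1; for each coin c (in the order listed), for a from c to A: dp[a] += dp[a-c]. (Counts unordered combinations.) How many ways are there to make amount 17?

8

after  coin     0     1     2     3     4     5     6     7     8     9    10    11    12    13    14    15    16    17
          2     1     0     1     0     1     0     1     0     1     0     1     0     1     0     1     0     1     0
          3     1     0     1     1     1     1     2     1     2     2     2     2     3     2     3     3     3     3
          5     1     0     1     1     1     2     2     2     3     3     4     4     5     5     6     7     7     8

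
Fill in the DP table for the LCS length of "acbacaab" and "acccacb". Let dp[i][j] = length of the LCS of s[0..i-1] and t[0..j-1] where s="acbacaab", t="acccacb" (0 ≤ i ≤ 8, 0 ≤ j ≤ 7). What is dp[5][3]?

   ''  a  c  c  c  a  c  b
''  0  0  0  0  0  0  0  0
 a  0  1  1  1  1  1  1  1
 c  0  1  2  2  2  2  2  2
 b  0  1  2  2  2  2  2  3
 a  0  1  2  2  2  3  3  3
 c  0  1  2  3  3  3  4  4
 a  0  1  2  3  3  4  4  4
 a  0  1  2  3  3  4  4  4
 b  0  1  2  3  3  4  4  5

3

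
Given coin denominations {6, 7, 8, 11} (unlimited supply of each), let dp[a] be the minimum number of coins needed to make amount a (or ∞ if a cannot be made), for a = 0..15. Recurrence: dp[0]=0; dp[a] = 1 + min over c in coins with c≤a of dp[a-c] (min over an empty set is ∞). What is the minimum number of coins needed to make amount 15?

2

 a  0  1  2  3  4  5  6  7  8  9 10 11 12 13 14 15
dp  0  -  -  -  -  -  1  1  1  -  -  1  2  2  2  2
(- denotes ∞ / unreachable)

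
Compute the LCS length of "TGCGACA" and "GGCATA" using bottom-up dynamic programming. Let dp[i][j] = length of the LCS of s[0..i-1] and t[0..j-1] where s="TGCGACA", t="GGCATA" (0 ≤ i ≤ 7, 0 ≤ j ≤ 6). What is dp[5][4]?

   ''  G  G  C  A  T  A
''  0  0  0  0  0  0  0
 T  0  0  0  0  0  1  1
 G  0  1  1  1  1  1  1
 C  0  1  1  2  2  2  2
 G  0  1  2  2  2  2  2
 A  0  1  2  2  3  3  3
 C  0  1  2  3  3  3  3
 A  0  1  2  3  4  4  4

3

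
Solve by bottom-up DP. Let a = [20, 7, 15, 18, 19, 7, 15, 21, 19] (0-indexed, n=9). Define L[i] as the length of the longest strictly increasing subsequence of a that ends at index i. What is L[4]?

4

   i    0    1    2    3    4    5    6    7    8
a[i]   20    7   15   18   19    7   15   21   19
L[i]    1    1    2    3    4    1    2    5    4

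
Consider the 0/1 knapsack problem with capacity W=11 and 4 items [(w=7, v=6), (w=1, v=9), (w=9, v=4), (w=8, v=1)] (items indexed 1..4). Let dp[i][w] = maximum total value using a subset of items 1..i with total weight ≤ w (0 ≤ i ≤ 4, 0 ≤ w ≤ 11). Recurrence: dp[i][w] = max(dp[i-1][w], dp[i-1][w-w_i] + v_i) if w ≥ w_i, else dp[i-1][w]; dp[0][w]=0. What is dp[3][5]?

i\w   0   1   2   3   4   5   6   7   8   9  10  11
  0   0   0   0   0   0   0   0   0   0   0   0   0
  1   0   0   0   0   0   0   0   6   6   6   6   6
  2   0   9   9   9   9   9   9   9  15  15  15  15
  3   0   9   9   9   9   9   9   9  15  15  15  15
  4   0   9   9   9   9   9   9   9  15  15  15  15

9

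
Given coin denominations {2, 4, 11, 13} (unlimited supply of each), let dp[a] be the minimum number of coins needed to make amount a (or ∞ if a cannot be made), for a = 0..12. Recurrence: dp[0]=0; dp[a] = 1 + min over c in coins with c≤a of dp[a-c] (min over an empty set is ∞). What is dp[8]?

 a  0  1  2  3  4  5  6  7  8  9 10 11 12
dp  0  -  1  -  1  -  2  -  2  -  3  1  3
(- denotes ∞ / unreachable)

2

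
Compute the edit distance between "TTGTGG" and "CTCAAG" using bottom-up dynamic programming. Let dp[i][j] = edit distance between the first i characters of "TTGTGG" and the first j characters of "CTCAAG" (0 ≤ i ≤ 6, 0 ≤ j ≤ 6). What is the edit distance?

4

   ''  C  T  C  A  A  G
''  0  1  2  3  4  5  6
 T  1  1  1  2  3  4  5
 T  2  2  1  2  3  4  5
 G  3  3  2  2  3  4  4
 T  4  4  3  3  3  4  5
 G  5  5  4  4  4  4  4
 G  6  6  5  5  5  5  4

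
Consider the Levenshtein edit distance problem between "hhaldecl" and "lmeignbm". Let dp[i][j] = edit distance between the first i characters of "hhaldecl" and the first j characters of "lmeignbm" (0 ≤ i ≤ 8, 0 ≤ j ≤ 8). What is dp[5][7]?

7

   ''  l  m  e  i  g  n  b  m
''  0  1  2  3  4  5  6  7  8
 h  1  1  2  3  4  5  6  7  8
 h  2  2  2  3  4  5  6  7  8
 a  3  3  3  3  4  5  6  7  8
 l  4  3  4  4  4  5  6  7  8
 d  5  4  4  5  5  5  6  7  8
 e  6  5  5  4  5  6  6  7  8
 c  7  6  6  5  5  6  7  7  8
 l  8  7  7  6  6  6  7  8  8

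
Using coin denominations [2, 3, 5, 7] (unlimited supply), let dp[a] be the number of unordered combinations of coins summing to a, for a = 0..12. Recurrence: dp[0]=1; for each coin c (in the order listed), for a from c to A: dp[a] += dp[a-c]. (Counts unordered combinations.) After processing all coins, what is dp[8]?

after  coin     0     1     2     3     4     5     6     7     8     9    10    11    12
          2     1     0     1     0     1     0     1     0     1     0     1     0     1
          3     1     0     1     1     1     1     2     1     2     2     2     2     3
          5     1     0     1     1     1     2     2     2     3     3     4     4     5
          7     1     0     1     1     1     2     2     3     3     4     5     5     7

3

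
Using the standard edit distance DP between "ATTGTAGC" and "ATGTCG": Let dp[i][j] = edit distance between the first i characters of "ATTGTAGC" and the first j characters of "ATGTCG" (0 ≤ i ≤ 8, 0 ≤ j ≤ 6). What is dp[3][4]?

1

   ''  A  T  G  T  C  G
''  0  1  2  3  4  5  6
 A  1  0  1  2  3  4  5
 T  2  1  0  1  2  3  4
 T  3  2  1  1  1  2  3
 G  4  3  2  1  2  2  2
 T  5  4  3  2  1  2  3
 A  6  5  4  3  2  2  3
 G  7  6  5  4  3  3  2
 C  8  7  6  5  4  3  3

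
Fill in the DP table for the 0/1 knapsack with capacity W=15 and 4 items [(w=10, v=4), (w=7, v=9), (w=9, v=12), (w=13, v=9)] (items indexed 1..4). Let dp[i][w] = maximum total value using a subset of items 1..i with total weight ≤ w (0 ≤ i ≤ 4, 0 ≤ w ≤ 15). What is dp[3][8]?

9

i\w   0   1   2   3   4   5   6   7   8   9  10  11  12  13  14  15
  0   0   0   0   0   0   0   0   0   0   0   0   0   0   0   0   0
  1   0   0   0   0   0   0   0   0   0   0   4   4   4   4   4   4
  2   0   0   0   0   0   0   0   9   9   9   9   9   9   9   9   9
  3   0   0   0   0   0   0   0   9   9  12  12  12  12  12  12  12
  4   0   0   0   0   0   0   0   9   9  12  12  12  12  12  12  12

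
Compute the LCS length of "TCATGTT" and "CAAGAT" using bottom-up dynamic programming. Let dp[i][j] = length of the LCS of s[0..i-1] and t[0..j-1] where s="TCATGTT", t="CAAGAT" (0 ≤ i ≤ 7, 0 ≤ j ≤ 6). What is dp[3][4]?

   ''  C  A  A  G  A  T
''  0  0  0  0  0  0  0
 T  0  0  0  0  0  0  1
 C  0  1  1  1  1  1  1
 A  0  1  2  2  2  2  2
 T  0  1  2  2  2  2  3
 G  0  1  2  2  3  3  3
 T  0  1  2  2  3  3  4
 T  0  1  2  2  3  3  4

2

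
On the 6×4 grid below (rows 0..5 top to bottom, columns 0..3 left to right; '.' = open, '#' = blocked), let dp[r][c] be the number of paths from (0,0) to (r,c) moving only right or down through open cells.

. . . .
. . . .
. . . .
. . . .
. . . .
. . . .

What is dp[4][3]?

r\c   0   1   2   3
  0   1   1   1   1
  1   1   2   3   4
  2   1   3   6  10
  3   1   4  10  20
  4   1   5  15  35
  5   1   6  21  56

35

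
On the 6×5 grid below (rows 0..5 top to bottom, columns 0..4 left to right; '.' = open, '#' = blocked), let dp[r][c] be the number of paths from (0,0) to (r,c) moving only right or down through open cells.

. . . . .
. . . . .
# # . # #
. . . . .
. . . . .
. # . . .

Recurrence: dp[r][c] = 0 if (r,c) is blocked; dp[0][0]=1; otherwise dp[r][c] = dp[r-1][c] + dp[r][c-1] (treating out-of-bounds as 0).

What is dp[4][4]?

r\c   0   1   2   3   4
  0   1   1   1   1   1
  1   1   2   3   4   5
  2   0   0   3   0   0
  3   0   0   3   3   3
  4   0   0   3   6   9
  5   0   0   3   9  18

9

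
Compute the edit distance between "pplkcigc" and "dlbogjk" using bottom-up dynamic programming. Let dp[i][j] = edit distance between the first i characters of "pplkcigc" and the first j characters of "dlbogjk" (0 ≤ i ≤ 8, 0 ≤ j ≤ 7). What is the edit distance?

   ''  d  l  b  o  g  j  k
''  0  1  2  3  4  5  6  7
 p  1  1  2  3  4  5  6  7
 p  2  2  2  3  4  5  6  7
 l  3  3  2  3  4  5  6  7
 k  4  4  3  3  4  5  6  6
 c  5  5  4  4  4  5  6  7
 i  6  6  5  5  5  5  6  7
 g  7  7  6  6  6  5  6  7
 c  8  8  7  7  7  6  6  7

7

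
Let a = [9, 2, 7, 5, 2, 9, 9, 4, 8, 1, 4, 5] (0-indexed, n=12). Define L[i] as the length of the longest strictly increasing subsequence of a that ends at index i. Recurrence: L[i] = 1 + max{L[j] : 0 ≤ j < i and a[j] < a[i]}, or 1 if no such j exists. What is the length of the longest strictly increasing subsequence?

   i    0    1    2    3    4    5    6    7    8    9   10   11
a[i]    9    2    7    5    2    9    9    4    8    1    4    5
L[i]    1    1    2    2    1    3    3    2    3    1    2    3

3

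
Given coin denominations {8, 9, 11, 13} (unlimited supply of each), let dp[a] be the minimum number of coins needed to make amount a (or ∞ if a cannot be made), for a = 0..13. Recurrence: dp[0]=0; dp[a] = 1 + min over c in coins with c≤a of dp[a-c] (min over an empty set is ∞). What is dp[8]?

1

 a  0  1  2  3  4  5  6  7  8  9 10 11 12 13
dp  0  -  -  -  -  -  -  -  1  1  -  1  -  1
(- denotes ∞ / unreachable)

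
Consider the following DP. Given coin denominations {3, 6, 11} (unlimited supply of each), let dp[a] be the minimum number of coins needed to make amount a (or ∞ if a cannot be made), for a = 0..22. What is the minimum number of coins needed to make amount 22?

2

 a  0  1  2  3  4  5  6  7  8  9 10 11 12 13 14 15 16 17 18 19 20 21 22
dp  0  -  -  1  -  -  1  -  -  2  -  1  2  -  2  3  -  2  3  -  3  4  2
(- denotes ∞ / unreachable)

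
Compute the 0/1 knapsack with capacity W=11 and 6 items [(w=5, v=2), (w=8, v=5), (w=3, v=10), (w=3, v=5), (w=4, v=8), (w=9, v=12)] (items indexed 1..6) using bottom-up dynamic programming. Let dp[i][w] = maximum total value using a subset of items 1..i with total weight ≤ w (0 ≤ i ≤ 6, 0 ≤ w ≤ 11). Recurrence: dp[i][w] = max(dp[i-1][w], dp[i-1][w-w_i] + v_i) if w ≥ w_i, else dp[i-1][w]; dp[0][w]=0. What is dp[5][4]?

i\w   0   1   2   3   4   5   6   7   8   9  10  11
  0   0   0   0   0   0   0   0   0   0   0   0   0
  1   0   0   0   0   0   2   2   2   2   2   2   2
  2   0   0   0   0   0   2   2   2   5   5   5   5
  3   0   0   0  10  10  10  10  10  12  12  12  15
  4   0   0   0  10  10  10  15  15  15  15  15  17
  5   0   0   0  10  10  10  15  18  18  18  23  23
  6   0   0   0  10  10  10  15  18  18  18  23  23

10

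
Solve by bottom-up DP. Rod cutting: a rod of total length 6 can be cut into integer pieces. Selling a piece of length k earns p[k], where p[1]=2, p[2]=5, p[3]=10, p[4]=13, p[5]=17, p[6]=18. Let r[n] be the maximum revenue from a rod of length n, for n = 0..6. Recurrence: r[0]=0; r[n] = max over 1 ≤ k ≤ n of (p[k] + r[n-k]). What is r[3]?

10

   n    0    1    2    3    4    5    6
r[n]    0    2    5   10   13   17   20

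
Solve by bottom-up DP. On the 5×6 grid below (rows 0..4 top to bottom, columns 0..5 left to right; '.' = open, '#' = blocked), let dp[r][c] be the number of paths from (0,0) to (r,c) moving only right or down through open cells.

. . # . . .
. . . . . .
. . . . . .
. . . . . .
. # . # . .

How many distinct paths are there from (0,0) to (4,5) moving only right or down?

61

r\c   0   1   2   3   4   5
  0   1   1   0   0   0   0
  1   1   2   2   2   2   2
  2   1   3   5   7   9  11
  3   1   4   9  16  25  36
  4   1   0   9   0  25  61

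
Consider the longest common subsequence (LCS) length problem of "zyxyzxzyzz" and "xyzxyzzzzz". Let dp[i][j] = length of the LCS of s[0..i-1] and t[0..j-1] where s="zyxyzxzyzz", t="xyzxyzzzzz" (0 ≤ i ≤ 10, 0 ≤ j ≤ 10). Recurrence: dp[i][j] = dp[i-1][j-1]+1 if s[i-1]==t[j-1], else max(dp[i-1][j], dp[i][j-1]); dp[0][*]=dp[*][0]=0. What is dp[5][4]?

3

   ''  x  y  z  x  y  z  z  z  z  z
''  0  0  0  0  0  0  0  0  0  0  0
 z  0  0  0  1  1  1  1  1  1  1  1
 y  0  0  1  1  1  2  2  2  2  2  2
 x  0  1  1  1  2  2  2  2  2  2  2
 y  0  1  2  2  2  3  3  3  3  3  3
 z  0  1  2  3  3  3  4  4  4  4  4
 x  0  1  2  3  4  4  4  4  4  4  4
 z  0  1  2  3  4  4  5  5  5  5  5
 y  0  1  2  3  4  5  5  5  5  5  5
 z  0  1  2  3  4  5  6  6  6  6  6
 z  0  1  2  3  4  5  6  7  7  7  7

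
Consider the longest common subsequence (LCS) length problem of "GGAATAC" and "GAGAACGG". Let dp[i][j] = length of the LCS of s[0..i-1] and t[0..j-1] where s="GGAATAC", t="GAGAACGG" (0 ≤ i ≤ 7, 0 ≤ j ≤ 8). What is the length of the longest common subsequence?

5

   ''  G  A  G  A  A  C  G  G
''  0  0  0  0  0  0  0  0  0
 G  0  1  1  1  1  1  1  1  1
 G  0  1  1  2  2  2  2  2  2
 A  0  1  2  2  3  3  3  3  3
 A  0  1  2  2  3  4  4  4  4
 T  0  1  2  2  3  4  4  4  4
 A  0  1  2  2  3  4  4  4  4
 C  0  1  2  2  3  4  5  5  5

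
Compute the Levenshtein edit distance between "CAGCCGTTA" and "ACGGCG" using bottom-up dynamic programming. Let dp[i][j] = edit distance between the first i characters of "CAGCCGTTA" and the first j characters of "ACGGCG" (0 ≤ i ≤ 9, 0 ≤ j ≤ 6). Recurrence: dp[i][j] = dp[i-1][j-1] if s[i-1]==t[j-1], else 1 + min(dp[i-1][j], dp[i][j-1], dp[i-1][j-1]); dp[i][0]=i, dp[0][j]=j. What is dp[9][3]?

   ''  A  C  G  G  C  G
''  0  1  2  3  4  5  6
 C  1  1  1  2  3  4  5
 A  2  1  2  2  3  4  5
 G  3  2  2  2  2  3  4
 C  4  3  2  3  3  2  3
 C  5  4  3  3  4  3  3
 G  6  5  4  3  3  4  3
 T  7  6  5  4  4  4  4
 T  8  7  6  5  5  5  5
 A  9  8  7  6  6  6  6

6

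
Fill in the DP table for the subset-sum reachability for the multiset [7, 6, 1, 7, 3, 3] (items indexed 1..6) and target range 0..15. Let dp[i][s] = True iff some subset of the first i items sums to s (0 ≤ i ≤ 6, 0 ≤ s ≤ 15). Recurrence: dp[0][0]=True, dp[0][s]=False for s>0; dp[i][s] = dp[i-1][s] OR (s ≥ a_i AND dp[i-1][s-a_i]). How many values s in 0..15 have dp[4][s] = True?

i\s   0   1   2   3   4   5   6   7   8   9  10  11  12  13  14  15
  0   T   F   F   F   F   F   F   F   F   F   F   F   F   F   F   F
  1   T   F   F   F   F   F   F   T   F   F   F   F   F   F   F   F
  2   T   F   F   F   F   F   T   T   F   F   F   F   F   T   F   F
  3   T   T   F   F   F   F   T   T   T   F   F   F   F   T   T   F
  4   T   T   F   F   F   F   T   T   T   F   F   F   F   T   T   T
  5   T   T   F   T   T   F   T   T   T   T   T   T   F   T   T   T
  6   T   T   F   T   T   F   T   T   T   T   T   T   T   T   T   T

8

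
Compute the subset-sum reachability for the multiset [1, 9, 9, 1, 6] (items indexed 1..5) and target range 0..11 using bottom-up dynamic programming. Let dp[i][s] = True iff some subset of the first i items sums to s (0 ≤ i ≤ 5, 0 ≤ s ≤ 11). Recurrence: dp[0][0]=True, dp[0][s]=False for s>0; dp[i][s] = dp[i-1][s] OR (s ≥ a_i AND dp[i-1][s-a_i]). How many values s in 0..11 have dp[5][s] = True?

9

i\s   0   1   2   3   4   5   6   7   8   9  10  11
  0   T   F   F   F   F   F   F   F   F   F   F   F
  1   T   T   F   F   F   F   F   F   F   F   F   F
  2   T   T   F   F   F   F   F   F   F   T   T   F
  3   T   T   F   F   F   F   F   F   F   T   T   F
  4   T   T   T   F   F   F   F   F   F   T   T   T
  5   T   T   T   F   F   F   T   T   T   T   T   T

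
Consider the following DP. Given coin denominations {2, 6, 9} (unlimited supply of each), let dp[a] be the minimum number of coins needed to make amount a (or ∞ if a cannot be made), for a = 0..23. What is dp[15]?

2

 a  0  1  2  3  4  5  6  7  8  9 10 11 12 13 14 15 16 17 18 19 20 21 22 23
dp  0  -  1  -  2  -  1  -  2  1  3  2  2  3  3  2  4  3  2  4  3  3  4  4
(- denotes ∞ / unreachable)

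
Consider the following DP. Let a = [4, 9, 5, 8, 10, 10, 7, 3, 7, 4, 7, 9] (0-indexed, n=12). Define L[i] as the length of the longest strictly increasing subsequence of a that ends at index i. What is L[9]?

   i    0    1    2    3    4    5    6    7    8    9   10   11
a[i]    4    9    5    8   10   10    7    3    7    4    7    9
L[i]    1    2    2    3    4    4    3    1    3    2    3    4

2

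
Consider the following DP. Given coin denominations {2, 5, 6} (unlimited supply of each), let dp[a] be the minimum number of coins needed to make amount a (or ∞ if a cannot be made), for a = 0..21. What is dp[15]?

3

 a  0  1  2  3  4  5  6  7  8  9 10 11 12 13 14 15 16 17 18 19 20 21
dp  0  -  1  -  2  1  1  2  2  3  2  2  2  3  3  3  3  3  3  4  4  4
(- denotes ∞ / unreachable)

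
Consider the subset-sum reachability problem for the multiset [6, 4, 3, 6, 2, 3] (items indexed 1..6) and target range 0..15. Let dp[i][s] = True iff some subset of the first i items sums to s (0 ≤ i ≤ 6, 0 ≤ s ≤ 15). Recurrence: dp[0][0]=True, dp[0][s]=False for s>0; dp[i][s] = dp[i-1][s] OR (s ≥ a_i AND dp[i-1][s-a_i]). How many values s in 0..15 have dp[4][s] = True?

10

i\s   0   1   2   3   4   5   6   7   8   9  10  11  12  13  14  15
  0   T   F   F   F   F   F   F   F   F   F   F   F   F   F   F   F
  1   T   F   F   F   F   F   T   F   F   F   F   F   F   F   F   F
  2   T   F   F   F   T   F   T   F   F   F   T   F   F   F   F   F
  3   T   F   F   T   T   F   T   T   F   T   T   F   F   T   F   F
  4   T   F   F   T   T   F   T   T   F   T   T   F   T   T   F   T
  5   T   F   T   T   T   T   T   T   T   T   T   T   T   T   T   T
  6   T   F   T   T   T   T   T   T   T   T   T   T   T   T   T   T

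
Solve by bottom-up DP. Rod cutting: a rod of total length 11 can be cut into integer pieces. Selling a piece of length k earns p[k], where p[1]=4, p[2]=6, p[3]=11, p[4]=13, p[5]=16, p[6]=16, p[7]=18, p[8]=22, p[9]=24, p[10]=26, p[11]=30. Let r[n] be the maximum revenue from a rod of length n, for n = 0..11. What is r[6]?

24

   n    0    1    2    3    4    5    6    7    8    9   10   11
r[n]    0    4    8   12   16   20   24   28   32   36   40   44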